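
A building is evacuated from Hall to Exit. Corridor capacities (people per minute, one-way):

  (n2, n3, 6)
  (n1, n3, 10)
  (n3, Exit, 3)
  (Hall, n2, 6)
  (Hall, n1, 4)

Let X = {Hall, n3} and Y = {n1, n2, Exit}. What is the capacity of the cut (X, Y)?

Edges leaving {Hall, n3}: Hall→n1 (4), Hall→n2 (6), n3→Exit (3).
Cut capacity = 4 + 6 + 3 = 13.

13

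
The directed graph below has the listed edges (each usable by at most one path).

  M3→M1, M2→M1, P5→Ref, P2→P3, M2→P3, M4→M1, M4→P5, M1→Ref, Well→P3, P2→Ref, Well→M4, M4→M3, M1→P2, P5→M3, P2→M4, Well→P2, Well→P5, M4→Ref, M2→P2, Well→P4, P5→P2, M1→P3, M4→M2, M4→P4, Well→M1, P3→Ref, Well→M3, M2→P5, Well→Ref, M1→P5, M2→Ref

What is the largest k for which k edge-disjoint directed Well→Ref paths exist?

Assign every edge capacity 1; by Menger, the answer equals the max flow.
Path Well→Ref (+1); total 1.
Path Well→M4→Ref (+1); total 2.
Path Well→M1→Ref (+1); total 3.
Path Well→P5→Ref (+1); total 4.
Path Well→P3→Ref (+1); total 5.
Path Well→P2→Ref (+1); total 6.
Path Well→M3→M1→P2→M4→M2→Ref (+1); total 7.
No residual Well→Ref path; max flow = 7.
Certifying cut of size 7: {Well→M1, Well→M3, Well→M4, Well→P2, Well→P3, Well→P5, Well→Ref}.

7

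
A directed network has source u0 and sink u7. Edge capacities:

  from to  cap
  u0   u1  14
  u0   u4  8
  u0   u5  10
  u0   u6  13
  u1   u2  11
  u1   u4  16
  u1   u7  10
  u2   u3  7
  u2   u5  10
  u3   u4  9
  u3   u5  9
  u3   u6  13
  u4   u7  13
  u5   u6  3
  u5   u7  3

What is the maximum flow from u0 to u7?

Augment u0→u1→u7: bottleneck 10, flow now 10.
Augment u0→u4→u7: bottleneck 8, flow now 18.
Augment u0→u5→u7: bottleneck 3, flow now 21.
Augment u0→u1→u4→u7: bottleneck 4, flow now 25.
No augmenting path remains; maximum flow = 25.
In the residual graph, reachable from u0: {u0, u5, u6}.
Min-cut edges: u0→u1 (14), u0→u4 (8), u5→u7 (3); capacity 14 + 8 + 3 = 25.
This cut is saturated, so no flow can exceed 25.

25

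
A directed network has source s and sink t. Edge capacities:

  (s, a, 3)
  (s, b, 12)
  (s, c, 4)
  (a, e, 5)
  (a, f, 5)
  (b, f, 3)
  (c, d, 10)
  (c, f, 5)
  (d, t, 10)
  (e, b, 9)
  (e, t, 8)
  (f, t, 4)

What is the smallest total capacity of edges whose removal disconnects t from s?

10

Augment s→a→e→t: bottleneck 3, flow now 3.
Augment s→b→f→t: bottleneck 3, flow now 6.
Augment s→c→d→t: bottleneck 4, flow now 10.
No augmenting path remains; maximum flow = 10.
By max-flow min-cut, the minimum cut capacity equals the max flow.
In the residual graph, reachable from s: {s, b}.
Min-cut edges: s→a (3), s→c (4), b→f (3); capacity 3 + 4 + 3 = 10.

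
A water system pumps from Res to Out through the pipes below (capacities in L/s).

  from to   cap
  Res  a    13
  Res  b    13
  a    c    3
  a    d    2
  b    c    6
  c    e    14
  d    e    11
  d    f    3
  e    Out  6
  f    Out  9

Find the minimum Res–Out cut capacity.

8

Augment Res→a→c→e→Out: bottleneck 3, flow now 3.
Augment Res→a→d→e→Out: bottleneck 2, flow now 5.
Augment Res→b→c→e→Out: bottleneck 1, flow now 6.
Augment Res→b→c→e→d→f→Out: bottleneck 2, flow now 8. (uses reverse residual edge)
No augmenting path remains; maximum flow = 8.
By max-flow min-cut, the minimum cut capacity equals the max flow.
In the residual graph, reachable from Res: {Res, a, b, c, e}.
Min-cut edges: a→d (2), e→Out (6); capacity 2 + 6 = 8.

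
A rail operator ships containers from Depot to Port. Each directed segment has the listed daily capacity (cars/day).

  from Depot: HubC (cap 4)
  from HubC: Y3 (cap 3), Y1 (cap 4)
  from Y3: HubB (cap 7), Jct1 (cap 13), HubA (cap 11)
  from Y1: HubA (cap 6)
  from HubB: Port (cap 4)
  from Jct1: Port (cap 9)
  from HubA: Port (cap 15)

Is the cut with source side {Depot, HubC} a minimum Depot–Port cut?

No — its capacity is 7, but the minimum cut has capacity 4.

Given cut capacity: 3 + 4 = 7.
Augment Depot→HubC→Y3→HubB→Port: bottleneck 3, flow now 3.
Augment Depot→HubC→Y1→HubA→Port: bottleneck 1, flow now 4.
No augmenting path remains; maximum flow = 4.
In the residual graph, reachable from Depot: {Depot}.
Min-cut edges: Depot→HubC (4); capacity 4 = 4.
Cut capacity 7 exceeds the max flow 4, so it is not minimum.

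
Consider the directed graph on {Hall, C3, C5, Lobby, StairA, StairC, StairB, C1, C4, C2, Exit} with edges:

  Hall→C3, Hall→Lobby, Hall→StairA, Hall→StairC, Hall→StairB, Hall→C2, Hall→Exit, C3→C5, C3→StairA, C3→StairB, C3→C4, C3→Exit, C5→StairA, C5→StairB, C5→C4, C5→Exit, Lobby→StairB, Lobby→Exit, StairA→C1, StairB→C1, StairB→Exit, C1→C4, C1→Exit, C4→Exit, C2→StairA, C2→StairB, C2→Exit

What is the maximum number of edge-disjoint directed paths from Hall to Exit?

Assign every edge capacity 1; by Menger, the answer equals the max flow.
Path Hall→Exit (+1); total 1.
Path Hall→C3→Exit (+1); total 2.
Path Hall→Lobby→Exit (+1); total 3.
Path Hall→StairB→Exit (+1); total 4.
Path Hall→C2→Exit (+1); total 5.
Path Hall→StairA→C1→Exit (+1); total 6.
No residual Hall→Exit path; max flow = 6.
Certifying cut of size 6: {Hall→C2, Hall→C3, Hall→Exit, Hall→Lobby, Hall→StairA, Hall→StairB}.

6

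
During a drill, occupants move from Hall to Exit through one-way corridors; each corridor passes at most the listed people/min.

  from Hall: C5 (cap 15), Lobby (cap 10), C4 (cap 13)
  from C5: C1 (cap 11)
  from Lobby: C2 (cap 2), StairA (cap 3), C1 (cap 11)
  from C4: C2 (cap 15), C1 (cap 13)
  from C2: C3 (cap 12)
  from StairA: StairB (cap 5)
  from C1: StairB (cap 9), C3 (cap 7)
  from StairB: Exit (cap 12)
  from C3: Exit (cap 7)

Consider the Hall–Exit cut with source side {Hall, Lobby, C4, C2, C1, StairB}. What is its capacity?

Edges leaving {Hall, Lobby, C4, C2, C1, StairB}: Hall→C5 (15), Lobby→StairA (3), C2→C3 (12), C1→C3 (7), StairB→Exit (12).
Cut capacity = 15 + 3 + 12 + 7 + 12 = 49.

49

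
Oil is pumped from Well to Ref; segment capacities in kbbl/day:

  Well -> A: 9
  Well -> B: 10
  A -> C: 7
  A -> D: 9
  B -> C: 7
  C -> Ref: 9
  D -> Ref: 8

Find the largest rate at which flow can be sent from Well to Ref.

16

Augment Well→A→C→Ref: bottleneck 7, flow now 7.
Augment Well→A→D→Ref: bottleneck 2, flow now 9.
Augment Well→B→C→Ref: bottleneck 2, flow now 11.
Augment Well→B→C→A→D→Ref: bottleneck 5, flow now 16. (uses reverse residual edge)
No augmenting path remains; maximum flow = 16.
In the residual graph, reachable from Well: {Well, B}.
Min-cut edges: Well→A (9), B→C (7); capacity 9 + 7 = 16.
This cut is saturated, so no flow can exceed 16.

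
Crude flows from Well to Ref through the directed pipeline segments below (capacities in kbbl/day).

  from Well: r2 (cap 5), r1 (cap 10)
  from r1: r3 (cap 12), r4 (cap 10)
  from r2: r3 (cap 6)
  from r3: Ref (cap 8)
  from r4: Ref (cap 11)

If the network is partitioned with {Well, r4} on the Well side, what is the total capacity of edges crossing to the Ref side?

Edges leaving {Well, r4}: Well→r1 (10), Well→r2 (5), r4→Ref (11).
Cut capacity = 10 + 5 + 11 = 26.

26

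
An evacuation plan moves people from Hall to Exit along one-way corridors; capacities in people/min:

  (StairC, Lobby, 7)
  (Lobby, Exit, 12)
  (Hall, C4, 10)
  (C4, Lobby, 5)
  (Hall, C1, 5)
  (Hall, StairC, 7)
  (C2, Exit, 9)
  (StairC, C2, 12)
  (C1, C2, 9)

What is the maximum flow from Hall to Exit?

17

Augment Hall→C4→Lobby→Exit: bottleneck 5, flow now 5.
Augment Hall→C1→C2→Exit: bottleneck 5, flow now 10.
Augment Hall→StairC→Lobby→Exit: bottleneck 7, flow now 17.
No augmenting path remains; maximum flow = 17.
In the residual graph, reachable from Hall: {Hall, C4}.
Min-cut edges: Hall→C1 (5), Hall→StairC (7), C4→Lobby (5); capacity 5 + 7 + 5 = 17.
This cut is saturated, so no flow can exceed 17.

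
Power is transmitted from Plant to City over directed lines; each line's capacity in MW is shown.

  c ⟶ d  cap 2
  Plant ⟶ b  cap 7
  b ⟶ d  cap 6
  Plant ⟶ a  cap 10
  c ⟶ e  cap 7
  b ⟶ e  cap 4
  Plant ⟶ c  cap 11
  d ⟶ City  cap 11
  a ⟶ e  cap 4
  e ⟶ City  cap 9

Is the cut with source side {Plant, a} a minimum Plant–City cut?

Given cut capacity: 7 + 11 + 4 = 22.
Augment Plant→a→e→City: bottleneck 4, flow now 4.
Augment Plant→b→d→City: bottleneck 6, flow now 10.
Augment Plant→b→e→City: bottleneck 1, flow now 11.
Augment Plant→c→d→City: bottleneck 2, flow now 13.
Augment Plant→c→e→City: bottleneck 4, flow now 17.
No augmenting path remains; maximum flow = 17.
In the residual graph, reachable from Plant: {Plant, a, b, c, e}.
Min-cut edges: b→d (6), c→d (2), e→City (9); capacity 6 + 2 + 9 = 17.
Cut capacity 22 exceeds the max flow 17, so it is not minimum.

No — its capacity is 22, but the minimum cut has capacity 17.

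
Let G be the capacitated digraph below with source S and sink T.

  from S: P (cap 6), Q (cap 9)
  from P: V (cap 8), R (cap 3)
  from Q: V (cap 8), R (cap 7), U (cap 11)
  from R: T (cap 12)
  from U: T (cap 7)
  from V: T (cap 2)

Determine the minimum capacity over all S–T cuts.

Augment S→P→R→T: bottleneck 3, flow now 3.
Augment S→P→V→T: bottleneck 2, flow now 5.
Augment S→Q→R→T: bottleneck 7, flow now 12.
Augment S→Q→U→T: bottleneck 2, flow now 14.
No augmenting path remains; maximum flow = 14.
By max-flow min-cut, the minimum cut capacity equals the max flow.
In the residual graph, reachable from S: {S, P, V}.
Min-cut edges: S→Q (9), P→R (3), V→T (2); capacity 9 + 3 + 2 = 14.

14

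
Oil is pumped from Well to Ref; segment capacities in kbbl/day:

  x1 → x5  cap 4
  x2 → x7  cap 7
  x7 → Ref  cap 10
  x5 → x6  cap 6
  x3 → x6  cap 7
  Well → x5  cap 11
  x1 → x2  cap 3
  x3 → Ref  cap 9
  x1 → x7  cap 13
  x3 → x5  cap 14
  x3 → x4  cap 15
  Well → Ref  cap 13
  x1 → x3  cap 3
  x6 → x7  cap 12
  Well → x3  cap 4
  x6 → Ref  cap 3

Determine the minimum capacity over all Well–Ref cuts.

23

Augment Well→Ref: bottleneck 13, flow now 13.
Augment Well→x3→Ref: bottleneck 4, flow now 17.
Augment Well→x5→x6→Ref: bottleneck 3, flow now 20.
Augment Well→x5→x6→x7→Ref: bottleneck 3, flow now 23.
No augmenting path remains; maximum flow = 23.
By max-flow min-cut, the minimum cut capacity equals the max flow.
In the residual graph, reachable from Well: {Well, x5}.
Min-cut edges: Well→x3 (4), Well→Ref (13), x5→x6 (6); capacity 4 + 13 + 6 = 23.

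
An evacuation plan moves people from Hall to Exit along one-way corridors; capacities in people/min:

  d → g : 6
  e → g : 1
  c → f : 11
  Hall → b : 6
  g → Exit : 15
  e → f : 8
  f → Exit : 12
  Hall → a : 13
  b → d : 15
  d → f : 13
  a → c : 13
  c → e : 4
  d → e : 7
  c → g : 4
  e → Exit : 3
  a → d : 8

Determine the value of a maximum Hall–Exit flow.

19

Augment Hall→a→c→e→Exit: bottleneck 3, flow now 3.
Augment Hall→a→c→f→Exit: bottleneck 10, flow now 13.
Augment Hall→b→d→f→Exit: bottleneck 2, flow now 15.
Augment Hall→b→d→g→Exit: bottleneck 4, flow now 19.
No augmenting path remains; maximum flow = 19.
In the residual graph, reachable from Hall: {Hall}.
Min-cut edges: Hall→a (13), Hall→b (6); capacity 13 + 6 = 19.
This cut is saturated, so no flow can exceed 19.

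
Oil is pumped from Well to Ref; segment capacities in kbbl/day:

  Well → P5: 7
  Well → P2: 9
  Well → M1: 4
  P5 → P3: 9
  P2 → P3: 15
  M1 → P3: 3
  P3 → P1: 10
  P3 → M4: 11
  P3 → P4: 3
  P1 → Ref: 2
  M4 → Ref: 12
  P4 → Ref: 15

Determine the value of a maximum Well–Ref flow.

16

Augment Well→P5→P3→P1→Ref: bottleneck 2, flow now 2.
Augment Well→P5→P3→M4→Ref: bottleneck 5, flow now 7.
Augment Well→P2→P3→M4→Ref: bottleneck 6, flow now 13.
Augment Well→P2→P3→P4→Ref: bottleneck 3, flow now 16.
No augmenting path remains; maximum flow = 16.
In the residual graph, reachable from Well: {Well, P5, P2, M1, P3, P1}.
Min-cut edges: P3→M4 (11), P3→P4 (3), P1→Ref (2); capacity 11 + 3 + 2 = 16.
This cut is saturated, so no flow can exceed 16.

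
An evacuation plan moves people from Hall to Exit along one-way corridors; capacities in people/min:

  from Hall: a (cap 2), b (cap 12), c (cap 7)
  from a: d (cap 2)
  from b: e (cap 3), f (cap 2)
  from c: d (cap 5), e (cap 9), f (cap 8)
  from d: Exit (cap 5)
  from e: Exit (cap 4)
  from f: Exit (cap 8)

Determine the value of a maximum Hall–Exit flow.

14

Augment Hall→a→d→Exit: bottleneck 2, flow now 2.
Augment Hall→b→e→Exit: bottleneck 3, flow now 5.
Augment Hall→b→f→Exit: bottleneck 2, flow now 7.
Augment Hall→c→d→Exit: bottleneck 3, flow now 10.
Augment Hall→c→e→Exit: bottleneck 1, flow now 11.
Augment Hall→c→f→Exit: bottleneck 3, flow now 14.
No augmenting path remains; maximum flow = 14.
In the residual graph, reachable from Hall: {Hall, b}.
Min-cut edges: Hall→a (2), Hall→c (7), b→e (3), b→f (2); capacity 2 + 7 + 3 + 2 = 14.
This cut is saturated, so no flow can exceed 14.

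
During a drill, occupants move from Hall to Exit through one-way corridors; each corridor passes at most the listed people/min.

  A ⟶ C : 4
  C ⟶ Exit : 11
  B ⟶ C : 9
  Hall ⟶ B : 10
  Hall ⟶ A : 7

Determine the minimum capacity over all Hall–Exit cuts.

11

Augment Hall→A→C→Exit: bottleneck 4, flow now 4.
Augment Hall→B→C→Exit: bottleneck 7, flow now 11.
No augmenting path remains; maximum flow = 11.
By max-flow min-cut, the minimum cut capacity equals the max flow.
In the residual graph, reachable from Hall: {Hall, A, B, C}.
Min-cut edges: C→Exit (11); capacity 11 = 11.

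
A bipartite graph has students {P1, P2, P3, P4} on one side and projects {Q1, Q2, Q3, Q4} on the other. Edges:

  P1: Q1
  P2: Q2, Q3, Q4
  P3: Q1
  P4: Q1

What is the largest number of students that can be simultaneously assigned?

Unit-capacity flow: source→left, listed edges, right→sink; max matching = max flow.
Augmenting path P1→Q1 (+1); matched 1.
Augmenting path P2→Q2 (+1); matched 2.
No augmenting path remains; maximum matching = 2.
König certificate: {P2, Q1} is a vertex cover of size 2 (every listed pair touches it), so no matching can be larger.

2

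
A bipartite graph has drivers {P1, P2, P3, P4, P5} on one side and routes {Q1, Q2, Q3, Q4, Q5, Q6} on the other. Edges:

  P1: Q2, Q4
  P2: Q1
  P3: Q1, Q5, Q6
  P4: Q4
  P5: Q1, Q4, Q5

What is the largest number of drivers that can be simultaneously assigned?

5

Unit-capacity flow: source→left, listed edges, right→sink; max matching = max flow.
Augmenting path P1→Q2 (+1); matched 1.
Augmenting path P2→Q1 (+1); matched 2.
Augmenting path P3→Q5 (+1); matched 3.
Augmenting path P4→Q4 (+1); matched 4.
Augmenting path P5→Q5→P3→Q6 (+1); matched 5.
No augmenting path remains; maximum matching = 5.
König certificate: {P1, P2, P3, P4, P5} is a vertex cover of size 5 (every listed pair touches it), so no matching can be larger.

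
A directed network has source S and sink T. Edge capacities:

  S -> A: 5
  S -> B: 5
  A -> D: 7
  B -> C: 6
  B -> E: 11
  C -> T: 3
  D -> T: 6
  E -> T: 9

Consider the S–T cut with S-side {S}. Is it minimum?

Given cut capacity: 5 + 5 = 10.
Augment S→A→D→T: bottleneck 5, flow now 5.
Augment S→B→C→T: bottleneck 3, flow now 8.
Augment S→B→E→T: bottleneck 2, flow now 10.
No augmenting path remains; maximum flow = 10.
Cut capacity 10 equals the max flow, so it is a minimum cut.

Yes — it is a minimum cut (capacity 10).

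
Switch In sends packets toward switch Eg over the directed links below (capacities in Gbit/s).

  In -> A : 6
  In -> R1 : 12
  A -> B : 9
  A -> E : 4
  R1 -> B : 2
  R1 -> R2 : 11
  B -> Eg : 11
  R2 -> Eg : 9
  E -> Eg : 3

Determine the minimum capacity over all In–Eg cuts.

Augment In→A→B→Eg: bottleneck 6, flow now 6.
Augment In→R1→B→Eg: bottleneck 2, flow now 8.
Augment In→R1→R2→Eg: bottleneck 9, flow now 17.
No augmenting path remains; maximum flow = 17.
By max-flow min-cut, the minimum cut capacity equals the max flow.
In the residual graph, reachable from In: {In, R1, R2}.
Min-cut edges: In→A (6), R1→B (2), R2→Eg (9); capacity 6 + 2 + 9 = 17.

17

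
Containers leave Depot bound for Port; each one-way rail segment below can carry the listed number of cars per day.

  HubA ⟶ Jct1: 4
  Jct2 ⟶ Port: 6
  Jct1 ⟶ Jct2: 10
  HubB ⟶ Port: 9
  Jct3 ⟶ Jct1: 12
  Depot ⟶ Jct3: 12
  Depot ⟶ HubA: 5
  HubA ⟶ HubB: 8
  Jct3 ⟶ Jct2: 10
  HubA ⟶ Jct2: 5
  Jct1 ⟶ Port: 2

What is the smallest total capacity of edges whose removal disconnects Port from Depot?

13

Augment Depot→Jct3→Jct1→Port: bottleneck 2, flow now 2.
Augment Depot→Jct3→Jct2→Port: bottleneck 6, flow now 8.
Augment Depot→HubA→HubB→Port: bottleneck 5, flow now 13.
No augmenting path remains; maximum flow = 13.
By max-flow min-cut, the minimum cut capacity equals the max flow.
In the residual graph, reachable from Depot: {Depot, Jct3, Jct1, Jct2}.
Min-cut edges: Depot→HubA (5), Jct1→Port (2), Jct2→Port (6); capacity 5 + 2 + 6 = 13.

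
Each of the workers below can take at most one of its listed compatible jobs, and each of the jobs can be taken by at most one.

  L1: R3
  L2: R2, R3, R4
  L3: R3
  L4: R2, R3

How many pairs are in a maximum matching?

3

Unit-capacity flow: source→left, listed edges, right→sink; max matching = max flow.
Augmenting path L1→R3 (+1); matched 1.
Augmenting path L2→R2 (+1); matched 2.
Augmenting path L4→R2→L2→R4 (+1); matched 3.
No augmenting path remains; maximum matching = 3.
König certificate: {L2, L4, R3} is a vertex cover of size 3 (every listed pair touches it), so no matching can be larger.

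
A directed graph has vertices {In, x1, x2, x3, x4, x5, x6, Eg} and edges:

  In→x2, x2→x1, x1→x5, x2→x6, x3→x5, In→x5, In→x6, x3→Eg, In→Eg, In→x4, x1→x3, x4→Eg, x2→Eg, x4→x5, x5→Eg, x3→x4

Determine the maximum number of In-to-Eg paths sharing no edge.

4

Assign every edge capacity 1; by Menger, the answer equals the max flow.
Path In→Eg (+1); total 1.
Path In→x2→Eg (+1); total 2.
Path In→x4→Eg (+1); total 3.
Path In→x5→Eg (+1); total 4.
No residual In→Eg path; max flow = 4.
Certifying cut of size 4: {In→Eg, In→x2, In→x4, In→x5}.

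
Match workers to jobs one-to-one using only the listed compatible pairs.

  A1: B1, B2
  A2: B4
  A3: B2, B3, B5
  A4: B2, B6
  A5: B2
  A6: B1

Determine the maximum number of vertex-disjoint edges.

5

Unit-capacity flow: source→left, listed edges, right→sink; max matching = max flow.
Augmenting path A1→B1 (+1); matched 1.
Augmenting path A2→B4 (+1); matched 2.
Augmenting path A3→B2 (+1); matched 3.
Augmenting path A4→B6 (+1); matched 4.
Augmenting path A5→B2→A3→B3 (+1); matched 5.
No augmenting path remains; maximum matching = 5.
König certificate: {A2, A3, A4, B1, B2} is a vertex cover of size 5 (every listed pair touches it), so no matching can be larger.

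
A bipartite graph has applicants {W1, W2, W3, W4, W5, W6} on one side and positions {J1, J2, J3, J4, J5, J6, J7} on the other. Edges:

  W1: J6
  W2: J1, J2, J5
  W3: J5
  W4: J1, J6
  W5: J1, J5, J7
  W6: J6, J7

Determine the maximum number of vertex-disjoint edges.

Unit-capacity flow: source→left, listed edges, right→sink; max matching = max flow.
Augmenting path W1→J6 (+1); matched 1.
Augmenting path W2→J1 (+1); matched 2.
Augmenting path W3→J5 (+1); matched 3.
Augmenting path W5→J7 (+1); matched 4.
Augmenting path W4→J1→W2→J2 (+1); matched 5.
No augmenting path remains; maximum matching = 5.
König certificate: {W2, J1, J5, J6, J7} is a vertex cover of size 5 (every listed pair touches it), so no matching can be larger.

5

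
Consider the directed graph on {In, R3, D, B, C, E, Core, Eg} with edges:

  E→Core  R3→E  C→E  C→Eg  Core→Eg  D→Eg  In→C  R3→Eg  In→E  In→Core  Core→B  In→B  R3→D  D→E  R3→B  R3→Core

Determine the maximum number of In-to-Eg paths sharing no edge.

Assign every edge capacity 1; by Menger, the answer equals the max flow.
Path In→C→Eg (+1); total 1.
Path In→Core→Eg (+1); total 2.
No residual In→Eg path; max flow = 2.
Certifying cut of size 2: {Core→Eg, In→C}.

2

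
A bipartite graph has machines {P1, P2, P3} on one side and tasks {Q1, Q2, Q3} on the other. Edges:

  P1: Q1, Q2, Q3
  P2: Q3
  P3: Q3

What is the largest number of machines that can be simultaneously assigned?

2

Unit-capacity flow: source→left, listed edges, right→sink; max matching = max flow.
Augmenting path P1→Q1 (+1); matched 1.
Augmenting path P2→Q3 (+1); matched 2.
No augmenting path remains; maximum matching = 2.
König certificate: {P1, Q3} is a vertex cover of size 2 (every listed pair touches it), so no matching can be larger.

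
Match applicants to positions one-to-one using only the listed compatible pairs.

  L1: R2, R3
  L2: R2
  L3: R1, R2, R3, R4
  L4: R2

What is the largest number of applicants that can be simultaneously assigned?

3

Unit-capacity flow: source→left, listed edges, right→sink; max matching = max flow.
Augmenting path L1→R2 (+1); matched 1.
Augmenting path L3→R1 (+1); matched 2.
Augmenting path L2→R2→L1→R3 (+1); matched 3.
No augmenting path remains; maximum matching = 3.
König certificate: {L1, L3, R2} is a vertex cover of size 3 (every listed pair touches it), so no matching can be larger.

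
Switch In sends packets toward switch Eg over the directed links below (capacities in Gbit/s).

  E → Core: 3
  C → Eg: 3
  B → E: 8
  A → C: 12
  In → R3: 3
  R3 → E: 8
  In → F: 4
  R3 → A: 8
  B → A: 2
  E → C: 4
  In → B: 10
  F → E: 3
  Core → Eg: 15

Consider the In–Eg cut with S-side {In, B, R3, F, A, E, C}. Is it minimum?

Yes — it is a minimum cut (capacity 6).

Given cut capacity: 3 + 3 = 6.
Augment In→B→A→C→Eg: bottleneck 2, flow now 2.
Augment In→B→E→C→Eg: bottleneck 1, flow now 3.
Augment In→B→E→Core→Eg: bottleneck 3, flow now 6.
No augmenting path remains; maximum flow = 6.
Cut capacity 6 equals the max flow, so it is a minimum cut.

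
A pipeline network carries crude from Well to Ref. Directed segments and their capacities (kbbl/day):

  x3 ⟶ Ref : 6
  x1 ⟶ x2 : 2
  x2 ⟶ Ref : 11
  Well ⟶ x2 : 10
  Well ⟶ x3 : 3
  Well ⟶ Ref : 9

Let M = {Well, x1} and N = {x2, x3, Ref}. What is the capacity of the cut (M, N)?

24

Edges leaving {Well, x1}: Well→x2 (10), Well→x3 (3), Well→Ref (9), x1→x2 (2).
Cut capacity = 10 + 3 + 9 + 2 = 24.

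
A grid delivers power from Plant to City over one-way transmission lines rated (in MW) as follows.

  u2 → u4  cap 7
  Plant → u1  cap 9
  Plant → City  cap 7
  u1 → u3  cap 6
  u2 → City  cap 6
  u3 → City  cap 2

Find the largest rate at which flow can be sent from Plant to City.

Augment Plant→City: bottleneck 7, flow now 7.
Augment Plant→u1→u3→City: bottleneck 2, flow now 9.
No augmenting path remains; maximum flow = 9.
In the residual graph, reachable from Plant: {Plant, u1, u3}.
Min-cut edges: Plant→City (7), u3→City (2); capacity 7 + 2 = 9.
This cut is saturated, so no flow can exceed 9.

9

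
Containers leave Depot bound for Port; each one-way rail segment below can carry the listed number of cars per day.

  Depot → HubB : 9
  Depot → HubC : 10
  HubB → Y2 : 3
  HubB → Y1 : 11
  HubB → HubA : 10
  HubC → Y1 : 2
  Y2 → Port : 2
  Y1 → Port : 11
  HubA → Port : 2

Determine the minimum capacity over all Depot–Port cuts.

11

Augment Depot→HubB→Y2→Port: bottleneck 2, flow now 2.
Augment Depot→HubB→Y1→Port: bottleneck 7, flow now 9.
Augment Depot→HubC→Y1→Port: bottleneck 2, flow now 11.
No augmenting path remains; maximum flow = 11.
By max-flow min-cut, the minimum cut capacity equals the max flow.
In the residual graph, reachable from Depot: {Depot, HubC}.
Min-cut edges: Depot→HubB (9), HubC→Y1 (2); capacity 9 + 2 = 11.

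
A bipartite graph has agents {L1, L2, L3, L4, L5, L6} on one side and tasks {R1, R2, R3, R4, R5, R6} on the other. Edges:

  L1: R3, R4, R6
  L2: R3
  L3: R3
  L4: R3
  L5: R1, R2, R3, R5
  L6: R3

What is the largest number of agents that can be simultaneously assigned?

3

Unit-capacity flow: source→left, listed edges, right→sink; max matching = max flow.
Augmenting path L1→R3 (+1); matched 1.
Augmenting path L5→R1 (+1); matched 2.
Augmenting path L2→R3→L1→R4 (+1); matched 3.
No augmenting path remains; maximum matching = 3.
König certificate: {L1, L5, R3} is a vertex cover of size 3 (every listed pair touches it), so no matching can be larger.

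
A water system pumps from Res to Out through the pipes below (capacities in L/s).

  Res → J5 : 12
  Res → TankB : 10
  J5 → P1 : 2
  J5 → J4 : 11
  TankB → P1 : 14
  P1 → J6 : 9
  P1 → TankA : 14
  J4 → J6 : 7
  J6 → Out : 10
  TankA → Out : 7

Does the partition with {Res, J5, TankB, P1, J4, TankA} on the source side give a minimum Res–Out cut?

No — its capacity is 23, but the minimum cut has capacity 17.

Given cut capacity: 9 + 7 + 7 = 23.
Augment Res→J5→P1→J6→Out: bottleneck 2, flow now 2.
Augment Res→J5→J4→J6→Out: bottleneck 7, flow now 9.
Augment Res→TankB→P1→J6→Out: bottleneck 1, flow now 10.
Augment Res→TankB→P1→TankA→Out: bottleneck 7, flow now 17.
No augmenting path remains; maximum flow = 17.
In the residual graph, reachable from Res: {Res, J5, TankB, P1, J4, J6, TankA}.
Min-cut edges: J6→Out (10), TankA→Out (7); capacity 10 + 7 = 17.
Cut capacity 23 exceeds the max flow 17, so it is not minimum.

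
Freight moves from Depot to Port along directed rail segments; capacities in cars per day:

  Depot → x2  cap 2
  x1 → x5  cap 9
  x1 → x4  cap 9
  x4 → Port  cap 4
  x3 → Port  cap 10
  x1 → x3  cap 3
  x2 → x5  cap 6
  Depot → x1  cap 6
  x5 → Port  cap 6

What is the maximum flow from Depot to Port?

Augment Depot→x1→x3→Port: bottleneck 3, flow now 3.
Augment Depot→x1→x4→Port: bottleneck 3, flow now 6.
Augment Depot→x2→x5→Port: bottleneck 2, flow now 8.
No augmenting path remains; maximum flow = 8.
In the residual graph, reachable from Depot: {Depot}.
Min-cut edges: Depot→x1 (6), Depot→x2 (2); capacity 6 + 2 = 8.
This cut is saturated, so no flow can exceed 8.

8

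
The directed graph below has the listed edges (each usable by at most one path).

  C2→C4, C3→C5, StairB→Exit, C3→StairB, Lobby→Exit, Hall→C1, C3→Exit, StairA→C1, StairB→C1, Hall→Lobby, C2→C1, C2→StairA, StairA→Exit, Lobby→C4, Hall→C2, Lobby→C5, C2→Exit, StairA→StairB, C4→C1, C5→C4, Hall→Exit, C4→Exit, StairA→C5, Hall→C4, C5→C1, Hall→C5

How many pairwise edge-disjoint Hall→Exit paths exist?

Assign every edge capacity 1; by Menger, the answer equals the max flow.
Path Hall→Exit (+1); total 1.
Path Hall→C2→Exit (+1); total 2.
Path Hall→Lobby→Exit (+1); total 3.
Path Hall→C4→Exit (+1); total 4.
No residual Hall→Exit path; max flow = 4.
Certifying cut of size 4: {C4→Exit, Hall→C2, Hall→Exit, Hall→Lobby}.

4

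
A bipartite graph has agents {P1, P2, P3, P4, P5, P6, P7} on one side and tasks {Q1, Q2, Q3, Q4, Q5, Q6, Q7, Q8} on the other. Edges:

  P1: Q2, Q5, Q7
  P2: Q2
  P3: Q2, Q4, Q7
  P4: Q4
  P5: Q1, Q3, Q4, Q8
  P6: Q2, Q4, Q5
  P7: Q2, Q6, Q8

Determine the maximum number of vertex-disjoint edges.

6

Unit-capacity flow: source→left, listed edges, right→sink; max matching = max flow.
Augmenting path P1→Q2 (+1); matched 1.
Augmenting path P3→Q4 (+1); matched 2.
Augmenting path P5→Q1 (+1); matched 3.
Augmenting path P6→Q5 (+1); matched 4.
Augmenting path P7→Q6 (+1); matched 5.
Augmenting path P2→Q2→P1→Q7 (+1); matched 6.
No augmenting path remains; maximum matching = 6.
König certificate: {P5, P7, Q2, Q4, Q5, Q7} is a vertex cover of size 6 (every listed pair touches it), so no matching can be larger.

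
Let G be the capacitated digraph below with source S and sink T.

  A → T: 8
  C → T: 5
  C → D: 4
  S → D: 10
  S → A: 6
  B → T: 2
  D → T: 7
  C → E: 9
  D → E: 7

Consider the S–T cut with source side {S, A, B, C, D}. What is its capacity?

38

Edges leaving {S, A, B, C, D}: A→T (8), B→T (2), C→E (9), C→T (5), D→E (7), D→T (7).
Cut capacity = 8 + 2 + 9 + 5 + 7 + 7 = 38.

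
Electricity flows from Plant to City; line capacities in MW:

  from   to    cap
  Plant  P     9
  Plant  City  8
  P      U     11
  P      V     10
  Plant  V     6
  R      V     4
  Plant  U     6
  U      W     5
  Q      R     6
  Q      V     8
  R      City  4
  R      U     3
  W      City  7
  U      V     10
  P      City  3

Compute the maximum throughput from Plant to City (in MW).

Augment Plant→City: bottleneck 8, flow now 8.
Augment Plant→P→City: bottleneck 3, flow now 11.
Augment Plant→U→W→City: bottleneck 5, flow now 16.
No augmenting path remains; maximum flow = 16.
In the residual graph, reachable from Plant: {Plant, P, U, V}.
Min-cut edges: Plant→City (8), P→City (3), U→W (5); capacity 8 + 3 + 5 = 16.
This cut is saturated, so no flow can exceed 16.

16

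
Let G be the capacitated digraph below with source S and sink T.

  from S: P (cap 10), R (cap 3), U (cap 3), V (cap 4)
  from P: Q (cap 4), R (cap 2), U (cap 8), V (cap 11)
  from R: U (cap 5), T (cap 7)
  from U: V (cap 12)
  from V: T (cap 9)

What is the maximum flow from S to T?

14

Augment S→R→T: bottleneck 3, flow now 3.
Augment S→V→T: bottleneck 4, flow now 7.
Augment S→P→R→T: bottleneck 2, flow now 9.
Augment S→P→V→T: bottleneck 5, flow now 14.
No augmenting path remains; maximum flow = 14.
In the residual graph, reachable from S: {S, P, Q, U, V}.
Min-cut edges: S→R (3), P→R (2), V→T (9); capacity 3 + 2 + 9 = 14.
This cut is saturated, so no flow can exceed 14.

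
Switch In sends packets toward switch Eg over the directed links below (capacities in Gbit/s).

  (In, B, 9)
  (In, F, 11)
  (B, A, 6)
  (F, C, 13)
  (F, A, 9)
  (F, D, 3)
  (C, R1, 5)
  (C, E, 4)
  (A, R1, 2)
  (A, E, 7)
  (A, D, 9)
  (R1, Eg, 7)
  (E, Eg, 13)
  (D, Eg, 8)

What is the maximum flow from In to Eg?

17

Augment In→F→D→Eg: bottleneck 3, flow now 3.
Augment In→B→A→R1→Eg: bottleneck 2, flow now 5.
Augment In→B→A→E→Eg: bottleneck 4, flow now 9.
Augment In→F→C→R1→Eg: bottleneck 5, flow now 14.
Augment In→F→C→E→Eg: bottleneck 3, flow now 17.
No augmenting path remains; maximum flow = 17.
In the residual graph, reachable from In: {In, B}.
Min-cut edges: In→F (11), B→A (6); capacity 11 + 6 = 17.
This cut is saturated, so no flow can exceed 17.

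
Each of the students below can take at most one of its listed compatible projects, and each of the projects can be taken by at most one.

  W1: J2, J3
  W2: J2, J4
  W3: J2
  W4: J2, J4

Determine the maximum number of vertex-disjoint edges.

3

Unit-capacity flow: source→left, listed edges, right→sink; max matching = max flow.
Augmenting path W1→J2 (+1); matched 1.
Augmenting path W2→J4 (+1); matched 2.
Augmenting path W3→J2→W1→J3 (+1); matched 3.
No augmenting path remains; maximum matching = 3.
König certificate: {W1, J2, J4} is a vertex cover of size 3 (every listed pair touches it), so no matching can be larger.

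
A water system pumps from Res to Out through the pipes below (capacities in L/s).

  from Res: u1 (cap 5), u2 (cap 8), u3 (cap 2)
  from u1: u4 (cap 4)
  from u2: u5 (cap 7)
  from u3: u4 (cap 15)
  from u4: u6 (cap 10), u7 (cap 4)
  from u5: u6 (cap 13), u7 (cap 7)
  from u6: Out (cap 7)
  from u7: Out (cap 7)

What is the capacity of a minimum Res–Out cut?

13

Augment Res→u1→u4→u6→Out: bottleneck 4, flow now 4.
Augment Res→u2→u5→u6→Out: bottleneck 3, flow now 7.
Augment Res→u2→u5→u7→Out: bottleneck 4, flow now 11.
Augment Res→u3→u4→u7→Out: bottleneck 2, flow now 13.
No augmenting path remains; maximum flow = 13.
By max-flow min-cut, the minimum cut capacity equals the max flow.
In the residual graph, reachable from Res: {Res, u1, u2}.
Min-cut edges: Res→u3 (2), u1→u4 (4), u2→u5 (7); capacity 2 + 4 + 7 = 13.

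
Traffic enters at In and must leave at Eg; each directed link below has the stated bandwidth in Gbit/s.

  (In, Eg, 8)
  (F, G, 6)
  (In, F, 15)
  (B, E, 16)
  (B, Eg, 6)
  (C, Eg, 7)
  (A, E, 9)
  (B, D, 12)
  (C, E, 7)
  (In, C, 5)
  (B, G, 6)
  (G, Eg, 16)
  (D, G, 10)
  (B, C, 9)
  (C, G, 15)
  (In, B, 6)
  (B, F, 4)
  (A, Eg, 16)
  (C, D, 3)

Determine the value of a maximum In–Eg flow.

Augment In→Eg: bottleneck 8, flow now 8.
Augment In→B→Eg: bottleneck 6, flow now 14.
Augment In→C→Eg: bottleneck 5, flow now 19.
Augment In→F→G→Eg: bottleneck 6, flow now 25.
No augmenting path remains; maximum flow = 25.
In the residual graph, reachable from In: {In, F}.
Min-cut edges: In→B (6), In→C (5), In→Eg (8), F→G (6); capacity 6 + 5 + 8 + 6 = 25.
This cut is saturated, so no flow can exceed 25.

25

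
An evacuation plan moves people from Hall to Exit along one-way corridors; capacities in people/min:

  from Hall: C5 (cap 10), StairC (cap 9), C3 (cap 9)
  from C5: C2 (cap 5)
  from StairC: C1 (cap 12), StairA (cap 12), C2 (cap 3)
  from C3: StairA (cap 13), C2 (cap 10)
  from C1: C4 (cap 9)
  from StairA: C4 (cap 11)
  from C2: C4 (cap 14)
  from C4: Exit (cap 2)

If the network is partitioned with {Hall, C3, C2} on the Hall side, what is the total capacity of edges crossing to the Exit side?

46

Edges leaving {Hall, C3, C2}: Hall→C5 (10), Hall→StairC (9), C3→StairA (13), C2→C4 (14).
Cut capacity = 10 + 9 + 13 + 14 = 46.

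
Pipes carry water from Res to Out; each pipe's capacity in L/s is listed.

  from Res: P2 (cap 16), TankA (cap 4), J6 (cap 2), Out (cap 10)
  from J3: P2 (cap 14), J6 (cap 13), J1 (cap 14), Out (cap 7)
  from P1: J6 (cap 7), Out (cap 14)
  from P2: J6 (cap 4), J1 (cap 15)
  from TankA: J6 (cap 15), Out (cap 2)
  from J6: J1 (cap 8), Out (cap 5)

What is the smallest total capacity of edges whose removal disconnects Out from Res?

17

Augment Res→Out: bottleneck 10, flow now 10.
Augment Res→TankA→Out: bottleneck 2, flow now 12.
Augment Res→J6→Out: bottleneck 2, flow now 14.
Augment Res→P2→J6→Out: bottleneck 3, flow now 17.
No augmenting path remains; maximum flow = 17.
By max-flow min-cut, the minimum cut capacity equals the max flow.
In the residual graph, reachable from Res: {Res, P2, TankA, J6, J1}.
Min-cut edges: Res→Out (10), TankA→Out (2), J6→Out (5); capacity 10 + 2 + 5 = 17.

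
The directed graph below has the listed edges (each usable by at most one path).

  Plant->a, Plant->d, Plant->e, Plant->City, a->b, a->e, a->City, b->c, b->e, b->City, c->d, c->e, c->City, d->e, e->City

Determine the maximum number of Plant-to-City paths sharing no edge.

Assign every edge capacity 1; by Menger, the answer equals the max flow.
Path Plant→City (+1); total 1.
Path Plant→a→City (+1); total 2.
Path Plant→e→City (+1); total 3.
No residual Plant→City path; max flow = 3.
Certifying cut of size 3: {Plant→City, Plant→a, e→City}.

3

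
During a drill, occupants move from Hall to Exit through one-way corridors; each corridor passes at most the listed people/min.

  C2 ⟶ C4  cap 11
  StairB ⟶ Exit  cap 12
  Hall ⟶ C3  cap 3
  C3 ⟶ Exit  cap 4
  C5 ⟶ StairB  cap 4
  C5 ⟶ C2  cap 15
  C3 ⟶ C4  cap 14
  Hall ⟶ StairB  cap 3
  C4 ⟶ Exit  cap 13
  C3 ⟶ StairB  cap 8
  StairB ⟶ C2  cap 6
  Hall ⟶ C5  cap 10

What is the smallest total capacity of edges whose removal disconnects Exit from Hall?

Augment Hall→C3→Exit: bottleneck 3, flow now 3.
Augment Hall→StairB→Exit: bottleneck 3, flow now 6.
Augment Hall→C5→StairB→Exit: bottleneck 4, flow now 10.
Augment Hall→C5→C2→C4→Exit: bottleneck 6, flow now 16.
No augmenting path remains; maximum flow = 16.
By max-flow min-cut, the minimum cut capacity equals the max flow.
In the residual graph, reachable from Hall: {Hall}.
Min-cut edges: Hall→C5 (10), Hall→C3 (3), Hall→StairB (3); capacity 10 + 3 + 3 = 16.

16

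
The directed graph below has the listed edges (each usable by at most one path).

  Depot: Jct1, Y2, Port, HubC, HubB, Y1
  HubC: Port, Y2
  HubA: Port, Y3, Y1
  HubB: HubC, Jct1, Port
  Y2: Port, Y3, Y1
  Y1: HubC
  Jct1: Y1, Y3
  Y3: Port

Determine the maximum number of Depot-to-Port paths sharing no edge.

5

Assign every edge capacity 1; by Menger, the answer equals the max flow.
Path Depot→Port (+1); total 1.
Path Depot→HubC→Port (+1); total 2.
Path Depot→HubB→Port (+1); total 3.
Path Depot→Y2→Port (+1); total 4.
Path Depot→Jct1→Y3→Port (+1); total 5.
No residual Depot→Port path; max flow = 5.
Certifying cut of size 5: {Depot→HubB, Depot→Port, HubC→Port, Y2→Port, Y3→Port}.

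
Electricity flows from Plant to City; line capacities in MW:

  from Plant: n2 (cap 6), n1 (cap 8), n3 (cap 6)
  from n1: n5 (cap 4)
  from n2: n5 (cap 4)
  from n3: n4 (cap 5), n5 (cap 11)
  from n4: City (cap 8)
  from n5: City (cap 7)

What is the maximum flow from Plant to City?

Augment Plant→n1→n5→City: bottleneck 4, flow now 4.
Augment Plant→n2→n5→City: bottleneck 3, flow now 7.
Augment Plant→n3→n4→City: bottleneck 5, flow now 12.
No augmenting path remains; maximum flow = 12.
In the residual graph, reachable from Plant: {Plant, n1, n2, n3, n5}.
Min-cut edges: n3→n4 (5), n5→City (7); capacity 5 + 7 = 12.
This cut is saturated, so no flow can exceed 12.

12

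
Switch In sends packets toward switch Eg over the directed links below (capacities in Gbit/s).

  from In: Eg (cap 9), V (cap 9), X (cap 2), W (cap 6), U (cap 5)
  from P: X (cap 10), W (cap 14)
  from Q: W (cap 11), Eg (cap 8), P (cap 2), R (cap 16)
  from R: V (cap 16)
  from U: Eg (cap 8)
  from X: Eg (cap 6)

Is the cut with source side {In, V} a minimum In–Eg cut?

Given cut capacity: 5 + 6 + 2 + 9 = 22.
Augment In→Eg: bottleneck 9, flow now 9.
Augment In→U→Eg: bottleneck 5, flow now 14.
Augment In→X→Eg: bottleneck 2, flow now 16.
No augmenting path remains; maximum flow = 16.
In the residual graph, reachable from In: {In, V, W}.
Min-cut edges: In→U (5), In→X (2), In→Eg (9); capacity 5 + 2 + 9 = 16.
Cut capacity 22 exceeds the max flow 16, so it is not minimum.

No — its capacity is 22, but the minimum cut has capacity 16.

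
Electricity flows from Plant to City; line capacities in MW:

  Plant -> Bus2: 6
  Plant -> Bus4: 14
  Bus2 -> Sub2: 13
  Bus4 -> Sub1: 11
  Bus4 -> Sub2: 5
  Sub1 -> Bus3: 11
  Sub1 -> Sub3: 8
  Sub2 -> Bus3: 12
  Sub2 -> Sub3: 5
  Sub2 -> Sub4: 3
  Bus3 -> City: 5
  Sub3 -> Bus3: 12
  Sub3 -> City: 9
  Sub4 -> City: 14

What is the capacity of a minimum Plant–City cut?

17

Augment Plant→Bus2→Sub2→Bus3→City: bottleneck 5, flow now 5.
Augment Plant→Bus2→Sub2→Sub3→City: bottleneck 1, flow now 6.
Augment Plant→Bus4→Sub1→Sub3→City: bottleneck 8, flow now 14.
Augment Plant→Bus4→Sub2→Sub4→City: bottleneck 3, flow now 17.
No augmenting path remains; maximum flow = 17.
By max-flow min-cut, the minimum cut capacity equals the max flow.
In the residual graph, reachable from Plant: {Plant, Bus2, Bus4, Sub1, Sub2, Bus3, Sub3}.
Min-cut edges: Sub2→Sub4 (3), Bus3→City (5), Sub3→City (9); capacity 3 + 5 + 9 = 17.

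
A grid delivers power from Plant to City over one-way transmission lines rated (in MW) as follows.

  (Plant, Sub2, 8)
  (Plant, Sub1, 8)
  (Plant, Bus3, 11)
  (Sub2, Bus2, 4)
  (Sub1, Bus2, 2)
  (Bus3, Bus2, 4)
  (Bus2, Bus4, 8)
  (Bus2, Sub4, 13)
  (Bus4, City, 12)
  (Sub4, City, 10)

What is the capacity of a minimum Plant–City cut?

Augment Plant→Sub2→Bus2→Bus4→City: bottleneck 4, flow now 4.
Augment Plant→Sub1→Bus2→Bus4→City: bottleneck 2, flow now 6.
Augment Plant→Bus3→Bus2→Bus4→City: bottleneck 2, flow now 8.
Augment Plant→Bus3→Bus2→Sub4→City: bottleneck 2, flow now 10.
No augmenting path remains; maximum flow = 10.
By max-flow min-cut, the minimum cut capacity equals the max flow.
In the residual graph, reachable from Plant: {Plant, Sub2, Sub1, Bus3}.
Min-cut edges: Sub2→Bus2 (4), Sub1→Bus2 (2), Bus3→Bus2 (4); capacity 4 + 2 + 4 = 10.

10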